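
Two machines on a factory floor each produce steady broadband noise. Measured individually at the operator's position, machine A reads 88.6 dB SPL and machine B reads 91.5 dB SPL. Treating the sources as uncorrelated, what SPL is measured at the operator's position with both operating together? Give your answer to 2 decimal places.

93.30 dB SPL

Incoherent sources sum as intensities:
L_total = 10·log₁₀(10^(88.6/10) + 10^(91.5/10)) = 10·log₁₀(2137000000) = 93.30 dB SPL.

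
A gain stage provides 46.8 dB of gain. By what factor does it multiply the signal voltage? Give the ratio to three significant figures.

219

Voltage ratio = 10^(dB/20).
10^(46.8/20) = 10^(2.340) = 219.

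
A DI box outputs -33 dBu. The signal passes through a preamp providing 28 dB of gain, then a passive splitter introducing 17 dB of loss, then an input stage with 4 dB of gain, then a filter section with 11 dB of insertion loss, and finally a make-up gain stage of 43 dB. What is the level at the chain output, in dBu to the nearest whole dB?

Cascaded gains and losses add directly in dB.
-33 + 28 − 17 + 4 − 11 + 43 = +14 dBu.

+14 dBu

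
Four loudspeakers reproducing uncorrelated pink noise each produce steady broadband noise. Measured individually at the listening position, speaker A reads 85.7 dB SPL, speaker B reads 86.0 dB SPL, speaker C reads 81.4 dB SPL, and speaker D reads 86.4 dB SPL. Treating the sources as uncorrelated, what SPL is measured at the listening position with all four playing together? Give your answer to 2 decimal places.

Uncorrelated sources add in intensity (power), not in dB.
L_total = 10·log₁₀(10^(85.7/10) + 10^(86.0/10) + 10^(81.4/10) + 10^(86.4/10)) = 10·log₁₀(1344000000) = 91.28 dB SPL.

91.28 dB SPL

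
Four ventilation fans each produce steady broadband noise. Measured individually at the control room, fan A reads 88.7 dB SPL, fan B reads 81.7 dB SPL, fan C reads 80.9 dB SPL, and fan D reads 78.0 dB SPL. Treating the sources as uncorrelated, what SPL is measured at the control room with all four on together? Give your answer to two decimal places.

90.32 dB SPL

Incoherent sources sum as intensities:
L_total = 10·log₁₀(10^(88.7/10) + 10^(81.7/10) + 10^(80.9/10) + 10^(78.0/10)) = 10·log₁₀(1075000000) = 90.32 dB SPL.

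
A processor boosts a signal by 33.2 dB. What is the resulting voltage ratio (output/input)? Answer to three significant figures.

45.7

Voltage ratio = 10^(dB/20).
10^(33.2/20) = 10^(1.660) = 45.7.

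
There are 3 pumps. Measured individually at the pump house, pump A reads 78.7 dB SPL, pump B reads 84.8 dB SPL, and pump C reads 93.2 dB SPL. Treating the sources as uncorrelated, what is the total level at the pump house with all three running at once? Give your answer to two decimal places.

Uncorrelated sources add in intensity (power), not in dB.
L_total = 10·log₁₀(10^(78.7/10) + 10^(84.8/10) + 10^(93.2/10)) = 10·log₁₀(2465000000) = 93.92 dB SPL.

93.92 dB SPL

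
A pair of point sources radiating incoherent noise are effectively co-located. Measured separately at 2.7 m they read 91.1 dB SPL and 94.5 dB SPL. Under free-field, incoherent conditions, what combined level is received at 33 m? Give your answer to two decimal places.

74.39 dB SPL

Combined at 2.7 m: 10·log₁₀(10^(91.1/10)+10^(94.5/10)) = 96.135 dB SPL.
Then apply −20·log₁₀(33/2.7) = -21.743 dB → 74.39 dB SPL.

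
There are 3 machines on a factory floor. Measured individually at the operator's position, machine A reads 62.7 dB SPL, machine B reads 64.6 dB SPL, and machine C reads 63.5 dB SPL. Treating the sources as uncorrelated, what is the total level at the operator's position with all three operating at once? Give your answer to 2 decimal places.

68.44 dB SPL

Incoherent sources sum as intensities:
L_total = 10·log₁₀(10^(62.7/10) + 10^(64.6/10) + 10^(63.5/10)) = 10·log₁₀(6985000) = 68.44 dB SPL.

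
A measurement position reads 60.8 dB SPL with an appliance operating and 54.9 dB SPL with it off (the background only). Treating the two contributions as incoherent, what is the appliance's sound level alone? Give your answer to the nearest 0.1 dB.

59.5 dB SPL

Background correction is a power subtraction:
L_src = 10·log₁₀(10^(60.8/10) − 10^(54.9/10)) = 10·log₁₀(893200) = 59.5 dB SPL.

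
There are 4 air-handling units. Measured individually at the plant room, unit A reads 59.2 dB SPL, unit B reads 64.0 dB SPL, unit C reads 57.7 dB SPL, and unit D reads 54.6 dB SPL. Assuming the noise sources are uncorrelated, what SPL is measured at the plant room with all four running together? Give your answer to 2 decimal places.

66.25 dB SPL

Incoherent sources sum as intensities:
L_total = 10·log₁₀(10^(59.2/10) + 10^(64.0/10) + 10^(57.7/10) + 10^(54.6/10)) = 10·log₁₀(4221000) = 66.25 dB SPL.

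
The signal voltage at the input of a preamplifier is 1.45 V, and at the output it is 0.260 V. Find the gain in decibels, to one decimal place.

-14.9 dB

For a voltage ratio, dB = 20·log₁₀(V₂/V₁).
20·log₁₀(0.260/1.45) = 20·log₁₀(0.1793) = -14.9 dB.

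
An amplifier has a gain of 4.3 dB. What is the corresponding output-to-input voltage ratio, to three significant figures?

Voltage ratio = 10^(dB/20).
10^(4.3/20) = 10^(0.2150) = 1.64.

1.64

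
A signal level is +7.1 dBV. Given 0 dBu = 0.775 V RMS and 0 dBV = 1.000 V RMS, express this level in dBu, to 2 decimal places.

The offset between the scales is 20·log₁₀(0.775/1.000) = −2.214 dB.
So dBu = +7.1 + 2.214 = +9.31 dBu.

+9.31 dBu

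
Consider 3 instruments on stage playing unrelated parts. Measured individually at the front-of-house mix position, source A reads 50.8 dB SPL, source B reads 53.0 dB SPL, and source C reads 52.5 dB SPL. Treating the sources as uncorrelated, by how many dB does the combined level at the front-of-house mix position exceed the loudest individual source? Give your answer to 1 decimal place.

Uncorrelated sources add in intensity (power), not in dB.
L_total = 10·log₁₀(10^(50.8/10) + 10^(53.0/10) + 10^(52.5/10)) = 56.97 dB SPL.
Excess over the loudest (53.0 dB): 56.97 − 53.0 = 4.0 dB.

4.0 dB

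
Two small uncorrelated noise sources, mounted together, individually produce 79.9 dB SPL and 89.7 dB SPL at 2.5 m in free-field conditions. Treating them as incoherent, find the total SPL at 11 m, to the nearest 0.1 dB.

77.3 dB SPL

Combined at 2.5 m: 10·log₁₀(10^(79.9/10)+10^(89.7/10)) = 90.13 dB SPL.
Then apply −20·log₁₀(11/2.5) = -12.87 dB → 77.3 dB SPL.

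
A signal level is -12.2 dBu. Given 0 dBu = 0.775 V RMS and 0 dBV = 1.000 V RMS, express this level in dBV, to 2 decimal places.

The offset between the scales is 20·log₁₀(0.775/1.000) = −2.214 dB.
So dBV = -12.2 − 2.214 = -14.41 dBV.

-14.41 dBV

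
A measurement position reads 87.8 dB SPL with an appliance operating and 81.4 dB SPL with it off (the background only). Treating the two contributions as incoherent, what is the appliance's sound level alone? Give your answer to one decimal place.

Subtract intensities: L_src = 10·log₁₀(10^(L_total/10) − 10^(L_bg/10)).
L_src = 10·log₁₀(10^(87.8/10) − 10^(81.4/10)) = 10·log₁₀(464500000) = 86.7 dB SPL.

86.7 dB SPL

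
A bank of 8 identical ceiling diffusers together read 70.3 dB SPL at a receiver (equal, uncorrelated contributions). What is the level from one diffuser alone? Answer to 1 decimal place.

61.3 dB SPL

8 equal incoherent sources add 10·log₁₀(8) = 9.03 dB over one source.
L_one = 70.3 − 9.03 = 61.3 dB SPL.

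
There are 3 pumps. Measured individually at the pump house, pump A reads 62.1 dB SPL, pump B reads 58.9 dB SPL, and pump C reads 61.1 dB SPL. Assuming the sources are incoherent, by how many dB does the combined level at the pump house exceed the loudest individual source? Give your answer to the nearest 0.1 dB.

3.6 dB

Incoherent sources sum as intensities:
L_total = 10·log₁₀(10^(62.1/10) + 10^(58.9/10) + 10^(61.1/10)) = 65.67 dB SPL.
Excess over the loudest (62.1 dB): 65.67 − 62.1 = 3.6 dB.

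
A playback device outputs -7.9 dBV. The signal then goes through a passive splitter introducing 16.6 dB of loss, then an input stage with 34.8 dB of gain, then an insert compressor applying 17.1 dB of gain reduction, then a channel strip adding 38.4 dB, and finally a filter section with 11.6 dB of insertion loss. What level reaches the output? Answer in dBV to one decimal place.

Cascaded gains and losses add directly in dB.
-7.9 − 16.6 + 34.8 − 17.1 + 38.4 − 11.6 = +20.0 dBV.

+20.0 dBV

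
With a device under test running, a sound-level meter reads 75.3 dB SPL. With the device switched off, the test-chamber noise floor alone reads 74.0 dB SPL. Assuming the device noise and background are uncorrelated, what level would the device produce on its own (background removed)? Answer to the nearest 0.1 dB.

Subtract intensities: L_src = 10·log₁₀(10^(L_total/10) − 10^(L_bg/10)).
L_src = 10·log₁₀(10^(75.3/10) − 10^(74.0/10)) = 10·log₁₀(8766000) = 69.4 dB SPL.

69.4 dB SPL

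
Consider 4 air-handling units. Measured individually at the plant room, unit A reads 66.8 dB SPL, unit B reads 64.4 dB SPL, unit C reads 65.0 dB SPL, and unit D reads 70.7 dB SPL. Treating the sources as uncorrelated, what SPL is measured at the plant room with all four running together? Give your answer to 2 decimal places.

73.51 dB SPL

Add the sources as powers (linear), then convert back to dB:
L_total = 10·log₁₀(10^(66.8/10) + 10^(64.4/10) + 10^(65.0/10) + 10^(70.7/10)) = 10·log₁₀(22450000) = 73.51 dB SPL.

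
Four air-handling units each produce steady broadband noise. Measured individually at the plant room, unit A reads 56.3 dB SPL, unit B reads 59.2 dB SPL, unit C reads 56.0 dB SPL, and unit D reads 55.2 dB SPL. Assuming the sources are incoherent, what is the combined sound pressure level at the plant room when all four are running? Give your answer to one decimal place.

Uncorrelated sources add in intensity (power), not in dB.
L_total = 10·log₁₀(10^(56.3/10) + 10^(59.2/10) + 10^(56.0/10) + 10^(55.2/10)) = 10·log₁₀(1988000) = 63.0 dB SPL.

63.0 dB SPL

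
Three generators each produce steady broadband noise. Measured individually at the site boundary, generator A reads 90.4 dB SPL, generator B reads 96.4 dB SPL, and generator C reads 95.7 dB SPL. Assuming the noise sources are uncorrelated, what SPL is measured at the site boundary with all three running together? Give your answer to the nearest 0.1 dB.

99.6 dB SPL

Add the sources as powers (linear), then convert back to dB:
L_total = 10·log₁₀(10^(90.4/10) + 10^(96.4/10) + 10^(95.7/10)) = 10·log₁₀(9177000000) = 99.6 dB SPL.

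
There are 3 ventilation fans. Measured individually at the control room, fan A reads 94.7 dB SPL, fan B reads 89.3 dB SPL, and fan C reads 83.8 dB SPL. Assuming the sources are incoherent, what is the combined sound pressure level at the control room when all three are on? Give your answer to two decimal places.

Uncorrelated sources add in intensity (power), not in dB.
L_total = 10·log₁₀(10^(94.7/10) + 10^(89.3/10) + 10^(83.8/10)) = 10·log₁₀(4042000000) = 96.07 dB SPL.

96.07 dB SPL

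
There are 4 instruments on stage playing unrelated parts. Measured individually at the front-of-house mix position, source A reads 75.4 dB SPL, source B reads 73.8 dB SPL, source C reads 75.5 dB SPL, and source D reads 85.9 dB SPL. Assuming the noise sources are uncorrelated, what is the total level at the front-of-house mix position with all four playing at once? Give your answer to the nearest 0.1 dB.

Incoherent sources sum as intensities:
L_total = 10·log₁₀(10^(75.4/10) + 10^(73.8/10) + 10^(75.5/10) + 10^(85.9/10)) = 10·log₁₀(483200000) = 86.8 dB SPL.

86.8 dB SPL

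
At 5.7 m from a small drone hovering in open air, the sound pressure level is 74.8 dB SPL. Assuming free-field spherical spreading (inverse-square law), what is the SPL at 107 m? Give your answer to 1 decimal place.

Free-field point source: level drops by 20·log₁₀ of the distance ratio.
ΔL = −20·log₁₀(107/5.7) = -25.47 dB, so L₂ = 74.8 + (-25.47) = 49.3 dB SPL.

49.3 dB SPL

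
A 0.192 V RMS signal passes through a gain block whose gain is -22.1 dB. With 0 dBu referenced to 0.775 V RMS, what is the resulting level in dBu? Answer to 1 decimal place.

-34.2 dBu

Input level: 20·log₁₀(0.192/0.775) = -12.12 dBu.
Output: -12.12 − 22.1 = -34.2 dBu.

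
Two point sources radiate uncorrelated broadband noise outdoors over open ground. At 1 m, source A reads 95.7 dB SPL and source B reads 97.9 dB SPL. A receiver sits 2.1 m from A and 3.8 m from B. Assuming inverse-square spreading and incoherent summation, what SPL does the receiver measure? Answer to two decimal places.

At the listener: L_A = 95.7 − 20·log₁₀(2.1) = 89.256 dB; L_B = 97.9 − 20·log₁₀(3.8) = 86.304 dB.
Combined: 10·log₁₀(10^(89.256/10)+10^(86.304/10)) = 91.04 dB SPL.

91.04 dB SPL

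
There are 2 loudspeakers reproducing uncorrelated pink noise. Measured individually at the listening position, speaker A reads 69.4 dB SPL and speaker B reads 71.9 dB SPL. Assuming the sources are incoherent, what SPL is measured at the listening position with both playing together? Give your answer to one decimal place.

Incoherent sources sum as intensities:
L_total = 10·log₁₀(10^(69.4/10) + 10^(71.9/10)) = 10·log₁₀(24200000) = 73.8 dB SPL.

73.8 dB SPL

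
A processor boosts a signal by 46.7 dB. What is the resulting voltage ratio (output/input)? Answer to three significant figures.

Voltage ratio = 10^(dB/20).
10^(46.7/20) = 10^(2.335) = 216.

216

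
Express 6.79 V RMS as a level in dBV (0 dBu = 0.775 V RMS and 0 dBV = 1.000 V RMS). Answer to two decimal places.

dBV = 20·log₁₀(V / 1.000 V).
20·log₁₀(6.79/1.000) = +16.64 dBV.

+16.64 dBV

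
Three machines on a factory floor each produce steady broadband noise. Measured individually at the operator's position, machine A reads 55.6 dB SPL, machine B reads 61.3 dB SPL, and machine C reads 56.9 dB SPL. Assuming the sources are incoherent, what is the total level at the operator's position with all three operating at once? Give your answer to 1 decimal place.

63.4 dB SPL

Incoherent sources sum as intensities:
L_total = 10·log₁₀(10^(55.6/10) + 10^(61.3/10) + 10^(56.9/10)) = 10·log₁₀(2202000) = 63.4 dB SPL.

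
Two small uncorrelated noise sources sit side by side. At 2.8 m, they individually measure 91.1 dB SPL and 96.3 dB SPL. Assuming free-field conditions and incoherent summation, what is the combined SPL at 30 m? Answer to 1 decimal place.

76.8 dB SPL

Combined at 2.8 m: 10·log₁₀(10^(91.1/10)+10^(96.3/10)) = 97.45 dB SPL.
Then apply −20·log₁₀(30/2.8) = -20.60 dB → 76.8 dB SPL.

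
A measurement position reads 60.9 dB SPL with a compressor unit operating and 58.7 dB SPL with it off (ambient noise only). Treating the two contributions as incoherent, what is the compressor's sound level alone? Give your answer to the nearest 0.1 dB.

56.9 dB SPL

Background correction is a power subtraction:
L_src = 10·log₁₀(10^(60.9/10) − 10^(58.7/10)) = 10·log₁₀(489000) = 56.9 dB SPL.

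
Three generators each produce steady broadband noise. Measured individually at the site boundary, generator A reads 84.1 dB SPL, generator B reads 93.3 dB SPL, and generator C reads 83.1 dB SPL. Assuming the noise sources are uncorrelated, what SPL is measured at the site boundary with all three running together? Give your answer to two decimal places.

94.15 dB SPL

Incoherent sources sum as intensities:
L_total = 10·log₁₀(10^(84.1/10) + 10^(93.3/10) + 10^(83.1/10)) = 10·log₁₀(2599000000) = 94.15 dB SPL.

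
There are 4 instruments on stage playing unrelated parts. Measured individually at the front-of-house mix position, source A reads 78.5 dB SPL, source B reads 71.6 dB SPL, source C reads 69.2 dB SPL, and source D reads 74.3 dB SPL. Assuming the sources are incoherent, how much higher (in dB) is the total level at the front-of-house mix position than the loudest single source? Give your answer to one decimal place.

2.3 dB

Incoherent sources sum as intensities:
L_total = 10·log₁₀(10^(78.5/10) + 10^(71.6/10) + 10^(69.2/10) + 10^(74.3/10)) = 80.81 dB SPL.
Excess over the loudest (78.5 dB): 80.81 − 78.5 = 2.3 dB.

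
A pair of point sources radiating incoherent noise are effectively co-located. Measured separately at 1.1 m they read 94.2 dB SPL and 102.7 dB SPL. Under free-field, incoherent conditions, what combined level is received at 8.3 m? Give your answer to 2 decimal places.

Combined at 1.1 m: 10·log₁₀(10^(94.2/10)+10^(102.7/10)) = 103.274 dB SPL.
Then apply −20·log₁₀(8.3/1.1) = -17.554 dB → 85.72 dB SPL.

85.72 dB SPL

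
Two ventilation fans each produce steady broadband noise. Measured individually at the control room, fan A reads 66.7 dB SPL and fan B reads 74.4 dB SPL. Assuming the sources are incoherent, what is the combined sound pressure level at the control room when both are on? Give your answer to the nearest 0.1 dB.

Incoherent sources sum as intensities:
L_total = 10·log₁₀(10^(66.7/10) + 10^(74.4/10)) = 10·log₁₀(32220000) = 75.1 dB SPL.

75.1 dB SPL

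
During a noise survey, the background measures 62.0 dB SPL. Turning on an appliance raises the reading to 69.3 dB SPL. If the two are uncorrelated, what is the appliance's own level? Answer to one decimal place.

68.4 dB SPL

Subtract intensities: L_src = 10·log₁₀(10^(L_total/10) − 10^(L_bg/10)).
L_src = 10·log₁₀(10^(69.3/10) − 10^(62.0/10)) = 10·log₁₀(6926000) = 68.4 dB SPL.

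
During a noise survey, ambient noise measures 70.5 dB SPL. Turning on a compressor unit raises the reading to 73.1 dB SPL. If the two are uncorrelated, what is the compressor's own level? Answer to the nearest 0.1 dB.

Subtract intensities: L_src = 10·log₁₀(10^(L_total/10) − 10^(L_bg/10)).
L_src = 10·log₁₀(10^(73.1/10) − 10^(70.5/10)) = 10·log₁₀(9197000) = 69.6 dB SPL.

69.6 dB SPL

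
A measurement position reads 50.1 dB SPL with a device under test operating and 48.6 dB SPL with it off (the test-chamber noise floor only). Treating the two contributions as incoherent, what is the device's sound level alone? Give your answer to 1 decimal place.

Background correction is a power subtraction:
L_src = 10·log₁₀(10^(50.1/10) − 10^(48.6/10)) = 10·log₁₀(29890) = 44.8 dB SPL.

44.8 dB SPL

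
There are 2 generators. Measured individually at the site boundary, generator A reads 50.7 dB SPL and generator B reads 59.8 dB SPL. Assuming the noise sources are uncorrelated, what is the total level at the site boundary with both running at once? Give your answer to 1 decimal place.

Add the sources as powers (linear), then convert back to dB:
L_total = 10·log₁₀(10^(50.7/10) + 10^(59.8/10)) = 10·log₁₀(1072000) = 60.3 dB SPL.

60.3 dB SPL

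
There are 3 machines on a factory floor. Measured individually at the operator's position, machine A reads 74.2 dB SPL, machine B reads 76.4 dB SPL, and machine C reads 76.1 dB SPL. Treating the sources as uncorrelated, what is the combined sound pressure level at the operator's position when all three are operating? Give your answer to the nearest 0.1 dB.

80.4 dB SPL

Incoherent sources sum as intensities:
L_total = 10·log₁₀(10^(74.2/10) + 10^(76.4/10) + 10^(76.1/10)) = 10·log₁₀(110700000) = 80.4 dB SPL.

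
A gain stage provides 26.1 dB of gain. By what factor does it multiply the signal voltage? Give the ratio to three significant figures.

Voltage ratio = 10^(dB/20).
10^(26.1/20) = 10^(1.305) = 20.2.

20.2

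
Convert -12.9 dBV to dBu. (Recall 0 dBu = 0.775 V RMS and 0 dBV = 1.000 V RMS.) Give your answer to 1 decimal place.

The offset between the scales is 20·log₁₀(0.775/1.000) = −2.214 dB.
So dBu = -12.9 + 2.214 = -10.7 dBu.

-10.7 dBu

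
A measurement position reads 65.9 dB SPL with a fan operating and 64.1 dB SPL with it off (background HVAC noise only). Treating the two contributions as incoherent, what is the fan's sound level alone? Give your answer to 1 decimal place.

Subtract intensities: L_src = 10·log₁₀(10^(L_total/10) − 10^(L_bg/10)).
L_src = 10·log₁₀(10^(65.9/10) − 10^(64.1/10)) = 10·log₁₀(1320000) = 61.2 dB SPL.

61.2 dB SPL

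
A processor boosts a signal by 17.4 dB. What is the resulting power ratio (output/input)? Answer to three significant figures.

Power ratio = 10^(dB/10).
10^(17.4/10) = 10^(1.740) = 55.0.

55.0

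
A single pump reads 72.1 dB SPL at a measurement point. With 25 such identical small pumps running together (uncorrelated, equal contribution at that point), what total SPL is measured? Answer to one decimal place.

86.1 dB SPL

25 equal incoherent sources raise the level by 10·log₁₀(25) = 13.98 dB.
L_total = 72.1 + 13.98 = 86.1 dB SPL.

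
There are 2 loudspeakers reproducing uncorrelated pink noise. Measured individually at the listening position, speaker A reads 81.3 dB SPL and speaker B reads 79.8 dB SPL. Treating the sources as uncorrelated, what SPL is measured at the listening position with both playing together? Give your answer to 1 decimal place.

83.6 dB SPL

Add the sources as powers (linear), then convert back to dB:
L_total = 10·log₁₀(10^(81.3/10) + 10^(79.8/10)) = 10·log₁₀(230400000) = 83.6 dB SPL.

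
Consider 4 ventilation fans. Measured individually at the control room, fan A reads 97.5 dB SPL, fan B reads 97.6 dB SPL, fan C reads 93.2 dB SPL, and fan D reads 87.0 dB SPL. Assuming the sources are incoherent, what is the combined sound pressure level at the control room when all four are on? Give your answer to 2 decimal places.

Uncorrelated sources add in intensity (power), not in dB.
L_total = 10·log₁₀(10^(97.5/10) + 10^(97.6/10) + 10^(93.2/10) + 10^(87.0/10)) = 10·log₁₀(13968000000) = 101.45 dB SPL.

101.45 dB SPL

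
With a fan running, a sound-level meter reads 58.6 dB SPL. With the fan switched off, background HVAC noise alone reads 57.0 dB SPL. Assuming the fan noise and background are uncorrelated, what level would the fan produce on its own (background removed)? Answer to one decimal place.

53.5 dB SPL

Background correction is a power subtraction:
L_src = 10·log₁₀(10^(58.6/10) − 10^(57.0/10)) = 10·log₁₀(223200) = 53.5 dB SPL.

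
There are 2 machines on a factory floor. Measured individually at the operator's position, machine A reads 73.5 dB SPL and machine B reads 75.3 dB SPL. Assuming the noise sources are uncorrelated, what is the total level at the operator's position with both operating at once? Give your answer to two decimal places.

Add the sources as powers (linear), then convert back to dB:
L_total = 10·log₁₀(10^(73.5/10) + 10^(75.3/10)) = 10·log₁₀(56270000) = 77.50 dB SPL.

77.50 dB SPL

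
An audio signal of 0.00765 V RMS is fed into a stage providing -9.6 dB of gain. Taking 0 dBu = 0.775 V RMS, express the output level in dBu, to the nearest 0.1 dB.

-49.7 dBu

Input level: 20·log₁₀(0.00765/0.775) = -40.11 dBu.
Output: -40.11 − 9.6 = -49.7 dBu.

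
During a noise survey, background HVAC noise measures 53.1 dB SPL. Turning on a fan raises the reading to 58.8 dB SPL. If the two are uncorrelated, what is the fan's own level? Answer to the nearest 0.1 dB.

Remove the background by subtracting linear intensities:
L_src = 10·log₁₀(10^(58.8/10) − 10^(53.1/10)) = 10·log₁₀(554400) = 57.4 dB SPL.

57.4 dB SPL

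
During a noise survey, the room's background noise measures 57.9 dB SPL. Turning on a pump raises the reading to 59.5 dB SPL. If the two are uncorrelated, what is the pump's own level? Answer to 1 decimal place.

Subtract intensities: L_src = 10·log₁₀(10^(L_total/10) − 10^(L_bg/10)).
L_src = 10·log₁₀(10^(59.5/10) − 10^(57.9/10)) = 10·log₁₀(274700) = 54.4 dB SPL.

54.4 dB SPL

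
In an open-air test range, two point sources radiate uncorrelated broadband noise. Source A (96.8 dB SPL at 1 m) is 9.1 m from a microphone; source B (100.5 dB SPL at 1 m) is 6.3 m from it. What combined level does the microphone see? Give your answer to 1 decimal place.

At the listener: L_A = 96.8 − 20·log₁₀(9.1) = 77.62 dB; L_B = 100.5 − 20·log₁₀(6.3) = 84.51 dB.
Combined: 10·log₁₀(10^(77.62/10)+10^(84.51/10)) = 85.3 dB SPL.

85.3 dB SPL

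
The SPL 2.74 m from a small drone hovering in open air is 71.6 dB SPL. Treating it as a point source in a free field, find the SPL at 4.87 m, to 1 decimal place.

66.6 dB SPL

Inverse-square spreading gives ΔL = −20·log₁₀(d₂/d₁).
ΔL = −20·log₁₀(4.87/2.74) = -5.00 dB, so L₂ = 71.6 + (-5.00) = 66.6 dB SPL.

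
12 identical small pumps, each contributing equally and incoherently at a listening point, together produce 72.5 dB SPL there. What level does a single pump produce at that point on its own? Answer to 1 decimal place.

12 equal incoherent sources add 10·log₁₀(12) = 10.79 dB over one source.
L_one = 72.5 − 10.79 = 61.7 dB SPL.

61.7 dB SPL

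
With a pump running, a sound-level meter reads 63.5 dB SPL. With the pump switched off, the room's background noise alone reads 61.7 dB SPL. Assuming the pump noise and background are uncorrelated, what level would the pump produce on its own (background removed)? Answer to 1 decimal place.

Background correction is a power subtraction:
L_src = 10·log₁₀(10^(63.5/10) − 10^(61.7/10)) = 10·log₁₀(759600) = 58.8 dB SPL.

58.8 dB SPL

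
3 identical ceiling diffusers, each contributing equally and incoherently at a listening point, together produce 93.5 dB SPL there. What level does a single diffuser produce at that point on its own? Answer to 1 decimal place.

3 equal incoherent sources add 10·log₁₀(3) = 4.77 dB over one source.
L_one = 93.5 − 4.77 = 88.7 dB SPL.

88.7 dB SPL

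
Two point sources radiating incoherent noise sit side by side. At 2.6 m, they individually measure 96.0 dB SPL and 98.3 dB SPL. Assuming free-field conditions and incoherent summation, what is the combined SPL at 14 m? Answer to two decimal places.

Combined at 2.6 m: 10·log₁₀(10^(96.0/10)+10^(98.3/10)) = 100.311 dB SPL.
Then apply −20·log₁₀(14/2.6) = -14.623 dB → 85.69 dB SPL.

85.69 dB SPL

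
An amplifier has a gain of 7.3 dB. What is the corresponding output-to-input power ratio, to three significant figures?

Power ratio = 10^(dB/10).
10^(7.3/10) = 10^(0.7300) = 5.37.

5.37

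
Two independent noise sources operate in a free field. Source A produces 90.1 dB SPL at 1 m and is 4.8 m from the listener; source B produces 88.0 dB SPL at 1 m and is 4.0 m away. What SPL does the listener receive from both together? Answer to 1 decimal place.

At the listener: L_A = 90.1 − 20·log₁₀(4.8) = 76.48 dB; L_B = 88.0 − 20·log₁₀(4.0) = 75.96 dB.
Combined: 10·log₁₀(10^(76.48/10)+10^(75.96/10)) = 79.2 dB SPL.

79.2 dB SPL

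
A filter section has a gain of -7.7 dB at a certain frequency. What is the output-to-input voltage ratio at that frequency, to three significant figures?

0.412

Voltage ratio = 10^(dB/20).
10^(-7.7/20) = 10^(-0.3850) = 0.412.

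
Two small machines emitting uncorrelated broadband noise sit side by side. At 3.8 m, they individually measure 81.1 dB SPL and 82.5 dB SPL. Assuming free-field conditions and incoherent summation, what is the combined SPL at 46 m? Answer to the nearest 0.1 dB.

63.2 dB SPL

Combined at 3.8 m: 10·log₁₀(10^(81.1/10)+10^(82.5/10)) = 84.87 dB SPL.
Then apply −20·log₁₀(46/3.8) = -21.66 dB → 63.2 dB SPL.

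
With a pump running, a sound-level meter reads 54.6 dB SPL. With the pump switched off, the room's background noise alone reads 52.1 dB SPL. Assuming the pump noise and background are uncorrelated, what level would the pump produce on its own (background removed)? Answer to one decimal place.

Remove the background by subtracting linear intensities:
L_src = 10·log₁₀(10^(54.6/10) − 10^(52.1/10)) = 10·log₁₀(126200) = 51.0 dB SPL.

51.0 dB SPL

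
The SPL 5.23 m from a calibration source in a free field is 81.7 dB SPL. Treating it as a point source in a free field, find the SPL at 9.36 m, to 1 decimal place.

Free-field point source: level drops by 20·log₁₀ of the distance ratio.
ΔL = −20·log₁₀(9.36/5.23) = -5.06 dB, so L₂ = 81.7 + (-5.06) = 76.6 dB SPL.

76.6 dB SPL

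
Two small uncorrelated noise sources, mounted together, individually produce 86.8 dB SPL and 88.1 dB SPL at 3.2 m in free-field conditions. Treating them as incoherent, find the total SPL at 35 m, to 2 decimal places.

69.73 dB SPL

Combined at 3.2 m: 10·log₁₀(10^(86.8/10)+10^(88.1/10)) = 90.509 dB SPL.
Then apply −20·log₁₀(35/3.2) = -20.778 dB → 69.73 dB SPL.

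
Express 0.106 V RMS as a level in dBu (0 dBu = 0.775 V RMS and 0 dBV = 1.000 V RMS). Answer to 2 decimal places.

-17.28 dBu

dBu = 20·log₁₀(V / 0.775 V).
20·log₁₀(0.106/0.775) = -17.28 dBu.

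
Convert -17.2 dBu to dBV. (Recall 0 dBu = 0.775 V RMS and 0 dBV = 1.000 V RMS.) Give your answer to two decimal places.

The offset between the scales is 20·log₁₀(0.775/1.000) = −2.214 dB.
So dBV = -17.2 − 2.214 = -19.41 dBV.

-19.41 dBV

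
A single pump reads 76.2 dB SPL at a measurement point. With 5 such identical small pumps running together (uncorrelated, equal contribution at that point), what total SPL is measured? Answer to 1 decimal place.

83.2 dB SPL

5 equal incoherent sources raise the level by 10·log₁₀(5) = 6.99 dB.
L_total = 76.2 + 6.99 = 83.2 dB SPL.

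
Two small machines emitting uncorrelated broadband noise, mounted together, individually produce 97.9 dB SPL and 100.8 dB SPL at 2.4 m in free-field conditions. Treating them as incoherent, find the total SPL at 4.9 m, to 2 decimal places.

Combined at 2.4 m: 10·log₁₀(10^(97.9/10)+10^(100.8/10)) = 102.598 dB SPL.
Then apply −20·log₁₀(4.9/2.4) = -6.200 dB → 96.40 dB SPL.

96.40 dB SPL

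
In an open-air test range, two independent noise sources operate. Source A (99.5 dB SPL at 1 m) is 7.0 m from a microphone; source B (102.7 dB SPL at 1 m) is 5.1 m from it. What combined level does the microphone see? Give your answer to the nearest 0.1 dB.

At the listener: L_A = 99.5 − 20·log₁₀(7.0) = 82.60 dB; L_B = 102.7 − 20·log₁₀(5.1) = 88.55 dB.
Combined: 10·log₁₀(10^(82.60/10)+10^(88.55/10)) = 89.5 dB SPL.

89.5 dB SPL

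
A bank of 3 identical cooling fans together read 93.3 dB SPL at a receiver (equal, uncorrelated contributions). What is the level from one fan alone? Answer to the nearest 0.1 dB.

3 equal incoherent sources add 10·log₁₀(3) = 4.77 dB over one source.
L_one = 93.3 − 4.77 = 88.5 dB SPL.

88.5 dB SPL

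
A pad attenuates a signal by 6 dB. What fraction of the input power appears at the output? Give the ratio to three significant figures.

Power ratio = 10^(dB/10).
10^(-6/10) = 10^(-0.6000) = 0.251.

0.251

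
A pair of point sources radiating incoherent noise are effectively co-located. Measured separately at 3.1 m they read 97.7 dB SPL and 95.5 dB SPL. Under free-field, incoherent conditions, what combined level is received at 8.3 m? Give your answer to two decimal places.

91.19 dB SPL

Combined at 3.1 m: 10·log₁₀(10^(97.7/10)+10^(95.5/10)) = 99.748 dB SPL.
Then apply −20·log₁₀(8.3/3.1) = -8.554 dB → 91.19 dB SPL.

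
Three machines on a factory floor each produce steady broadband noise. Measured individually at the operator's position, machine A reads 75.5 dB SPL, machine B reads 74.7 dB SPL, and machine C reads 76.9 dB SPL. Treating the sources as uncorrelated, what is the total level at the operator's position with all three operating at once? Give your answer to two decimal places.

80.57 dB SPL

Incoherent sources sum as intensities:
L_total = 10·log₁₀(10^(75.5/10) + 10^(74.7/10) + 10^(76.9/10)) = 10·log₁₀(114000000) = 80.57 dB SPL.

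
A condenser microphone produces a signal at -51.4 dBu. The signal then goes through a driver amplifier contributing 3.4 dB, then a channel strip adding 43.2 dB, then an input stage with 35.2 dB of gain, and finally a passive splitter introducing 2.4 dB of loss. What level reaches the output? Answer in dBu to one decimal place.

Gain stages sum in dB:
-51.4 + 3.4 + 43.2 + 35.2 − 2.4 = +28.0 dBu.

+28.0 dBu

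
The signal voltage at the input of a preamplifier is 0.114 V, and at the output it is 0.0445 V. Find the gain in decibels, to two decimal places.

-8.17 dB

For a voltage ratio, dB = 20·log₁₀(V₂/V₁).
20·log₁₀(0.0445/0.114) = 20·log₁₀(0.3904) = -8.17 dB.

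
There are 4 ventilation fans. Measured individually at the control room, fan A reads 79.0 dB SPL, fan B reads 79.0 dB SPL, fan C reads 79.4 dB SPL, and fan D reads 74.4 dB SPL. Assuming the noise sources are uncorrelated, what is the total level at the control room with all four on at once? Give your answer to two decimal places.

Add the sources as powers (linear), then convert back to dB:
L_total = 10·log₁₀(10^(79.0/10) + 10^(79.0/10) + 10^(79.4/10) + 10^(74.4/10)) = 10·log₁₀(273500000) = 84.37 dB SPL.

84.37 dB SPL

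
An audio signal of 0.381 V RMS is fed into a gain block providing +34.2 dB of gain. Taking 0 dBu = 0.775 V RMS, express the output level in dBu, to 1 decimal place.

+28.0 dBu

Input level: 20·log₁₀(0.381/0.775) = -6.17 dBu.
Output: -6.17 + 34.2 = +28.0 dBu.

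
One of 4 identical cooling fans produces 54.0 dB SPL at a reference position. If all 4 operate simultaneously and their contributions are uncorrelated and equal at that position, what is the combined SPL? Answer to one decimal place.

4 equal incoherent sources raise the level by 10·log₁₀(4) = 6.02 dB.
L_total = 54.0 + 6.02 = 60.0 dB SPL.

60.0 dB SPL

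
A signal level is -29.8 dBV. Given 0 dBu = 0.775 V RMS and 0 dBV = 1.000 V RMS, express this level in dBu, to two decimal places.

-27.59 dBu

The offset between the scales is 20·log₁₀(0.775/1.000) = −2.214 dB.
So dBu = -29.8 + 2.214 = -27.59 dBu.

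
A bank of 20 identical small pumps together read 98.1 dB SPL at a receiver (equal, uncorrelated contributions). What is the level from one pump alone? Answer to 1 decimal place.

85.1 dB SPL

20 equal incoherent sources add 10·log₁₀(20) = 13.01 dB over one source.
L_one = 98.1 − 13.01 = 85.1 dB SPL.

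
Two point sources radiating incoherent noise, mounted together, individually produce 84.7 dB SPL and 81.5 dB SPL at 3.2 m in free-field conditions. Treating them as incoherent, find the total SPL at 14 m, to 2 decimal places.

Combined at 3.2 m: 10·log₁₀(10^(84.7/10)+10^(81.5/10)) = 86.399 dB SPL.
Then apply −20·log₁₀(14/3.2) = -12.820 dB → 73.58 dB SPL.

73.58 dB SPL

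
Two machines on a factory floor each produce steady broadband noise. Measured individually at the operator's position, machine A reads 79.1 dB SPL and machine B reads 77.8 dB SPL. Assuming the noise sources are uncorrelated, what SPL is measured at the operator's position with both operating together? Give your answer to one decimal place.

Incoherent sources sum as intensities:
L_total = 10·log₁₀(10^(79.1/10) + 10^(77.8/10)) = 10·log₁₀(141500000) = 81.5 dB SPL.

81.5 dB SPL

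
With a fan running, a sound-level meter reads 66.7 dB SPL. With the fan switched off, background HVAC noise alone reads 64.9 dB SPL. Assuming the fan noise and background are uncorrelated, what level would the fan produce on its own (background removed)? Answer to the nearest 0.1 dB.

62.0 dB SPL

Background correction is a power subtraction:
L_src = 10·log₁₀(10^(66.7/10) − 10^(64.9/10)) = 10·log₁₀(1587000) = 62.0 dB SPL.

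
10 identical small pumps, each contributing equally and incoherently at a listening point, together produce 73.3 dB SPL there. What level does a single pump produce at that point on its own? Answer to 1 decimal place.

10 equal incoherent sources add 10·log₁₀(10) = 10.00 dB over one source.
L_one = 73.3 − 10.00 = 63.3 dB SPL.

63.3 dB SPL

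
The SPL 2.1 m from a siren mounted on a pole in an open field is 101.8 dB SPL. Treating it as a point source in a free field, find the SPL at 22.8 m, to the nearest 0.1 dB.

81.1 dB SPL

For a point source in a free field, ΔL = −20·log₁₀(d₂/d₁).
ΔL = −20·log₁₀(22.8/2.1) = -20.71 dB, so L₂ = 101.8 + (-20.71) = 81.1 dB SPL.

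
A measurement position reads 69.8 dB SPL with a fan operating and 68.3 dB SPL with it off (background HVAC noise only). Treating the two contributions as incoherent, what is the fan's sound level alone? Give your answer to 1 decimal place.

Subtract intensities: L_src = 10·log₁₀(10^(L_total/10) − 10^(L_bg/10)).
L_src = 10·log₁₀(10^(69.8/10) − 10^(68.3/10)) = 10·log₁₀(2789000) = 64.5 dB SPL.

64.5 dB SPL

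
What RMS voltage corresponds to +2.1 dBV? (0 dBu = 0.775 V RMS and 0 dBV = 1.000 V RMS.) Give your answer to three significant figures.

1.27 V

V = 1.000 V × 10^(+2.1/20).
= 1.000 × 1.274 = 1.27 V.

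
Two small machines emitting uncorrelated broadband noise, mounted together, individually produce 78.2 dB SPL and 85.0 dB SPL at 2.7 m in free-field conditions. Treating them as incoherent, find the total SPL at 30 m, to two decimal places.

64.91 dB SPL

Combined at 2.7 m: 10·log₁₀(10^(78.2/10)+10^(85.0/10)) = 85.824 dB SPL.
Then apply −20·log₁₀(30/2.7) = -20.915 dB → 64.91 dB SPL.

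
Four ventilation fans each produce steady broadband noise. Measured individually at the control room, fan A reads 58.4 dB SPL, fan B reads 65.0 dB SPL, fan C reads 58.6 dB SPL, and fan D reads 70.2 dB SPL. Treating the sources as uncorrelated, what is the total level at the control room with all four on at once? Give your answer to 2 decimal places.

71.78 dB SPL

Uncorrelated sources add in intensity (power), not in dB.
L_total = 10·log₁₀(10^(58.4/10) + 10^(65.0/10) + 10^(58.6/10) + 10^(70.2/10)) = 10·log₁₀(15050000) = 71.78 dB SPL.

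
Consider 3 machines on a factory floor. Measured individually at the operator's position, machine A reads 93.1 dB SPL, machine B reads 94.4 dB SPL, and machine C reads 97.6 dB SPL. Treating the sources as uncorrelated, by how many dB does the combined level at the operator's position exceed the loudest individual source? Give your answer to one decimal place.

2.6 dB

Uncorrelated sources add in intensity (power), not in dB.
L_total = 10·log₁₀(10^(93.1/10) + 10^(94.4/10) + 10^(97.6/10)) = 100.23 dB SPL.
Excess over the loudest (97.6 dB): 100.23 − 97.6 = 2.6 dB.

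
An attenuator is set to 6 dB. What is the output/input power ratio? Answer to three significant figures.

Power ratio = 10^(dB/10).
10^(-6/10) = 10^(-0.6000) = 0.251.

0.251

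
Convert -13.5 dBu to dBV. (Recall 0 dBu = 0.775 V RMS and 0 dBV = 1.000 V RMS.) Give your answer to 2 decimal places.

The offset between the scales is 20·log₁₀(0.775/1.000) = −2.214 dB.
So dBV = -13.5 − 2.214 = -15.71 dBV.

-15.71 dBV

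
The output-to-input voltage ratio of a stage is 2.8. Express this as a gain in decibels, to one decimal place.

For a voltage ratio, dB = 20·log₁₀(V₂/V₁).
20·log₁₀(2.8) = 8.9 dB.

8.9 dB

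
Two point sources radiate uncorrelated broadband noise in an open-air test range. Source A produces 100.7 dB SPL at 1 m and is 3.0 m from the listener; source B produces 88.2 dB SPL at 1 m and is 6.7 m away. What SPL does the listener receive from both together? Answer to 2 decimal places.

91.21 dB SPL

At the listener: L_A = 100.7 − 20·log₁₀(3.0) = 91.158 dB; L_B = 88.2 − 20·log₁₀(6.7) = 71.679 dB.
Combined: 10·log₁₀(10^(91.158/10)+10^(71.679/10)) = 91.21 dB SPL.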